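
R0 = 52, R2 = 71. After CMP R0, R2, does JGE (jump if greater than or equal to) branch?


Trace:
  R0 = 52, R2 = 71
  CMP R0, R2  → compares 52 vs 71
  JGE checks: is 52 greater than or equal to 71?
  52 < 71, so condition is false
Branch taken: No

No


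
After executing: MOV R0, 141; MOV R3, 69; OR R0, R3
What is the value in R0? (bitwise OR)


Register state trace:
  MOV R0, 141  → R0 = 141 (0b10001101)
  MOV R3, 69  → R3 = 69 (0b01000101)
  OR R0, R3   → R0 = 141 OR 69 = 205 (0b11001101)
Final: R0 = 205

205


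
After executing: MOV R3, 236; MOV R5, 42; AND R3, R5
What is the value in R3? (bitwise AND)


Register state trace:
  MOV R3, 236  → R3 = 236 (0b11101100)
  MOV R5, 42  → R5 = 42 (0b00101010)
  AND R3, R5  → R3 = 236 AND 42 = 40 (0b00101000)
Final: R3 = 40

40


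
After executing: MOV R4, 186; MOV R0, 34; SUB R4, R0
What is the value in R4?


Register state trace:
  MOV R4, 186  → R4 = 186
  MOV R0, 34  → R0 = 34
  SUB R4, R0  → R4 = 186 - 34 = 152
Final: R4 = 152

152


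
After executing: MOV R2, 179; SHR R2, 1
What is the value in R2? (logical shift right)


Register state trace:
  MOV R2, 179  → R2 = 179
  SHR R2, 1  → R2 = 179 >> 1 = 179 // 2^1 = 89
Final: R2 = 89

89


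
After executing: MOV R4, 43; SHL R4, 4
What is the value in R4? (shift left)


Register state trace:
  MOV R4, 43  → R4 = 43
  SHL R4, 4  → R4 = 43 << 4 = 43 * 2^4 = 688
Final: R4 = 688

688


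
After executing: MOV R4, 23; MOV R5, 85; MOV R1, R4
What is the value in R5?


Register state trace:
  MOV R4, 23  → R4 = 23
  MOV R5, 85  → R5 = 85
  MOV R1, R4  → R1 = 23
Final: R5 = 85

85


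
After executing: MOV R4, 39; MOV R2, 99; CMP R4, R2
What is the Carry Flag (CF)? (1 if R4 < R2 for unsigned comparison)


Register state trace:
  MOV R4, 39  → R4 = 39
  MOV R2, 99  → R2 = 99
  CMP R4, R2  → unsigned 39 - 99: borrow occurs
  39 < 99, so CF = 1
CF = 1

1


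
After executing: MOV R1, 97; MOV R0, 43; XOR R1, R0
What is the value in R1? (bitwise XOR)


Register state trace:
  MOV R1, 97  → R1 = 97 (0b01100001)
  MOV R0, 43  → R0 = 43 (0b00101011)
  XOR R1, R0  → R1 = 97 XOR 43 = 74 (0b01001010)
Final: R1 = 74

74


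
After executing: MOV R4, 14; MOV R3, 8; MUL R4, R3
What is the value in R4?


Register state trace:
  MOV R4, 14  → R4 = 14
  MOV R3, 8  → R3 = 8
  MUL R4, R3  → R4 = 14 * 8 = 112
Final: R4 = 112

112


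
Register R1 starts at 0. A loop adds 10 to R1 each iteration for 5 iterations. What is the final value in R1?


Starting value: R1 = 0
  Iter 1: R1 = 0 + 10 = 10
  Iter 2: R1 = 10 + 10 = 20
  Iter 3: R1 = 20 + 10 = 30
  Iter 4: R1 = 30 + 10 = 40
  Iter 5: R1 = 40 + 10 = 50
Final: R1 = 50

50


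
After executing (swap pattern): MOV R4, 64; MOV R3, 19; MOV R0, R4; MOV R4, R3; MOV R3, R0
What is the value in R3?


Register state trace (swap pattern):
  MOV R4, 64  → R4 = 64
  MOV R3, 19  → R3 = 19
  MOV R0, R4  → R0 = 64  (save R4)
  MOV R4, R3  → R4 = 19  (R4 gets R3's value)
  MOV R3, R0  → R3 = 64  (R3 gets saved value)
Final: R3 = 64

64


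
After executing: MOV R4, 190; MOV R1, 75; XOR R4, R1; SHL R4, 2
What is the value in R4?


Register state trace:
  MOV R4, 190  → R4 = 190 (0b10111110)
  MOV R1, 75  → R1 = 75 (0b01001011)
  XOR R4, R1  → R4 = 190 XOR 75 = 245 (0b11110101)
  SHL R4, 2  → R4 = 245 << 2 = 980
Final: R4 = 980

980


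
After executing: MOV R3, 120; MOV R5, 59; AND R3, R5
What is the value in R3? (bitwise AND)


Register state trace:
  MOV R3, 120  → R3 = 120 (0b01111000)
  MOV R5, 59  → R5 = 59 (0b00111011)
  AND R3, R5  → R3 = 120 AND 59 = 56 (0b00111000)
Final: R3 = 56

56


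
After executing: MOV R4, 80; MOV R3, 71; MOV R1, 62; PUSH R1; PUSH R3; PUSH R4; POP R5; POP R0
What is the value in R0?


Stack trace (top is rightmost):
  MOV R4, 80  → R4 = 80
  MOV R3, 71  → R3 = 71
  MOV R1, 62  → R1 = 62
  PUSH R1  → stack: [62]
  PUSH R3  → stack: [62, 71]
  PUSH R4  → stack: [62, 71, 80]
  POP R5  → R5 = 80, stack: [62, 71]
  POP R0  → R0 = 71, stack: [62]
Final: R0 = 71

71


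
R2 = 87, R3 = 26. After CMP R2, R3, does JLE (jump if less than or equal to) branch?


Trace:
  R2 = 87, R3 = 26
  CMP R2, R3  → compares 87 vs 26
  JLE checks: is 87 less than or equal to 26?
  87 > 26, so condition is false
Branch taken: No

No


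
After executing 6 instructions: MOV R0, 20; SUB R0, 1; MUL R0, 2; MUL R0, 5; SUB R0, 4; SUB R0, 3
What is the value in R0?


Register state trace:
  MOV R0, 20  → R0 = 20
  SUB R0, 1  → R0 = 20 - 1 = 19
  MUL R0, 2  → R0 = 19 * 2 = 38
  MUL R0, 5  → R0 = 38 * 5 = 190
  SUB R0, 4  → R0 = 190 - 4 = 186
  SUB R0, 3  → R0 = 186 - 3 = 183
Final: R0 = 183

183


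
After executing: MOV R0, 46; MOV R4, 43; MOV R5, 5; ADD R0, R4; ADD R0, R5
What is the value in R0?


Register state trace:
  MOV R0, 46  → R0 = 46
  MOV R4, 43  → R4 = 43
  MOV R5, 5  → R5 = 5
  ADD R0, R4  → R0 = 46 + 43 = 89
  ADD R0, R5  → R0 = 89 + 5 = 94
Final: R0 = 94

94


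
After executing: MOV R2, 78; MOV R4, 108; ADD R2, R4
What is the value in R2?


Register state trace:
  MOV R2, 78  → R2 = 78
  MOV R4, 108  → R4 = 108
  ADD R2, R4  → R2 = 78 + 108 = 186
Final: R2 = 186

186


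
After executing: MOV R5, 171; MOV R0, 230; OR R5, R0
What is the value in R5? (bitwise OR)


Register state trace:
  MOV R5, 171  → R5 = 171 (0b10101011)
  MOV R0, 230  → R0 = 230 (0b11100110)
  OR R5, R0   → R5 = 171 OR 230 = 239 (0b11101111)
Final: R5 = 239

239


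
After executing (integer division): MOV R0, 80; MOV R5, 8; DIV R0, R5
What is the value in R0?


Register state trace:
  MOV R0, 80  → R0 = 80
  MOV R5, 8  → R5 = 8
  DIV R0, R5  → R0 = 80 // 8 = 10
Final: R0 = 10

10


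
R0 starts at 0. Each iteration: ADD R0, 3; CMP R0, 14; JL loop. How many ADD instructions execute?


Loop trace (R0 starts at 0, target 14, step 3):
  ADD #1: R0 = 0 + 3 = 3  → 3 < 14, loop
  ADD #2: R0 = 3 + 3 = 6  → 6 < 14, loop
  ADD #3: R0 = 6 + 3 = 9  → 9 < 14, loop
  ADD #4: R0 = 9 + 3 = 12  → 12 < 14, loop
  ADD #5: R0 = 12 + 3 = 15  → 15 >= 14, exit
Total ADD instructions: 5

5


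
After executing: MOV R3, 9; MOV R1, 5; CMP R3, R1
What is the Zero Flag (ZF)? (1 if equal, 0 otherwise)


Register state trace:
  MOV R3, 9  → R3 = 9
  MOV R1, 5  → R1 = 5
  CMP R3, R1  → computes 9 - 5 = 4
  Result is nonzero, so values are not equal
ZF = 0

0


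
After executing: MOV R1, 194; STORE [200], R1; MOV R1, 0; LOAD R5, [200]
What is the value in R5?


Register and memory trace:
  MOV R1, 194  → R1 = 194
  STORE [200], R1  → mem[200] = 194
  MOV R1, 0  → R1 = 0
  LOAD R5, [200]  → R5 = mem[200] = 194
Final: R5 = 194

194


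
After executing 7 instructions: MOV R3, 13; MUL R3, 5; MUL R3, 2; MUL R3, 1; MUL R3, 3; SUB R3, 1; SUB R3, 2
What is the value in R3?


Register state trace:
  MOV R3, 13  → R3 = 13
  MUL R3, 5  → R3 = 13 * 5 = 65
  MUL R3, 2  → R3 = 65 * 2 = 130
  MUL R3, 1  → R3 = 130 * 1 = 130
  MUL R3, 3  → R3 = 130 * 3 = 390
  SUB R3, 1  → R3 = 390 - 1 = 389
  SUB R3, 2  → R3 = 389 - 2 = 387
Final: R3 = 387

387


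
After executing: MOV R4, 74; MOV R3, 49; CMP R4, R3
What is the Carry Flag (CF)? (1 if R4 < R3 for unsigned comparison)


Register state trace:
  MOV R4, 74  → R4 = 74
  MOV R3, 49  → R3 = 49
  CMP R4, R3  → unsigned 74 - 49: no borrow
  74 >= 49, so CF = 0
CF = 0

0


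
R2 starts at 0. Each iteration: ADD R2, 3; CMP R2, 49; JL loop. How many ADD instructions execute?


Loop trace (R2 starts at 0, target 49, step 3):
  ADD #1: R2 = 0 + 3 = 3  → 3 < 49, loop
  ADD #2: R2 = 3 + 3 = 6  → 6 < 49, loop
  ADD #3: R2 = 6 + 3 = 9  → 9 < 49, loop
  ADD #4: R2 = 9 + 3 = 12  → 12 < 49, loop
  ADD #5: R2 = 12 + 3 = 15  → 15 < 49, loop
  ADD #6: R2 = 15 + 3 = 18  → 18 < 49, loop
  ADD #7: R2 = 18 + 3 = 21  → 21 < 49, loop
  ADD #8: R2 = 21 + 3 = 24  → 24 < 49, loop
  ADD #9: R2 = 24 + 3 = 27  → 27 < 49, loop
  ADD #10: R2 = 27 + 3 = 30  → 30 < 49, loop
  ADD #11: R2 = 30 + 3 = 33  → 33 < 49, loop
  ADD #12: R2 = 33 + 3 = 36  → 36 < 49, loop
  ADD #13: R2 = 36 + 3 = 39  → 39 < 49, loop
  ADD #14: R2 = 39 + 3 = 42  → 42 < 49, loop
  ADD #15: R2 = 42 + 3 = 45  → 45 < 49, loop
  ADD #16: R2 = 45 + 3 = 48  → 48 < 49, loop
  ADD #17: R2 = 48 + 3 = 51  → 51 >= 49, exit
Total ADD instructions: 17

17


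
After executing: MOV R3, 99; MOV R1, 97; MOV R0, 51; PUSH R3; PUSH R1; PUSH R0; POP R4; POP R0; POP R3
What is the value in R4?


Stack trace (top is rightmost):
  MOV R3, 99  → R3 = 99
  MOV R1, 97  → R1 = 97
  MOV R0, 51  → R0 = 51
  PUSH R3  → stack: [99]
  PUSH R1  → stack: [99, 97]
  PUSH R0  → stack: [99, 97, 51]
  POP R4  → R4 = 51, stack: [99, 97]
  POP R0  → R0 = 97, stack: [99]
  POP R3  → R3 = 99, stack: []
Final: R4 = 51

51


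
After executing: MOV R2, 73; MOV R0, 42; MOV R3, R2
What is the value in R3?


Register state trace:
  MOV R2, 73  → R2 = 73
  MOV R0, 42  → R0 = 42
  MOV R3, R2  → R3 = 73
Final: R3 = 73

73


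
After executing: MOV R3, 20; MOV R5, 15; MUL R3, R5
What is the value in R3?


Register state trace:
  MOV R3, 20  → R3 = 20
  MOV R5, 15  → R5 = 15
  MUL R3, R5  → R3 = 20 * 15 = 300
Final: R3 = 300

300


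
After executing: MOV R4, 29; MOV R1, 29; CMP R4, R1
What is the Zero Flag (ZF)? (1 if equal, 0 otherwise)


Register state trace:
  MOV R4, 29  → R4 = 29
  MOV R1, 29  → R1 = 29
  CMP R4, R1  → computes 29 - 29 = 0
  Result is zero, so values are equal
ZF = 1

1


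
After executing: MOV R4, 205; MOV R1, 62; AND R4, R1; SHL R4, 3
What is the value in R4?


Register state trace:
  MOV R4, 205  → R4 = 205 (0b11001101)
  MOV R1, 62  → R1 = 62 (0b00111110)
  AND R4, R1  → R4 = 205 AND 62 = 12 (0b00001100)
  SHL R4, 3  → R4 = 12 << 3 = 96
Final: R4 = 96

96


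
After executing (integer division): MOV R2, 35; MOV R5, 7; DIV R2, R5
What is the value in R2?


Register state trace:
  MOV R2, 35  → R2 = 35
  MOV R5, 7  → R5 = 7
  DIV R2, R5  → R2 = 35 // 7 = 5
Final: R2 = 5

5


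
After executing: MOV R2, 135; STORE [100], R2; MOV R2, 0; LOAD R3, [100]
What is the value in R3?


Register and memory trace:
  MOV R2, 135  → R2 = 135
  STORE [100], R2  → mem[100] = 135
  MOV R2, 0  → R2 = 0
  LOAD R3, [100]  → R3 = mem[100] = 135
Final: R3 = 135

135


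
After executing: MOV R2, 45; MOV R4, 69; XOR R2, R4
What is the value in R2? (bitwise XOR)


Register state trace:
  MOV R2, 45  → R2 = 45 (0b00101101)
  MOV R4, 69  → R4 = 69 (0b01000101)
  XOR R2, R4  → R2 = 45 XOR 69 = 104 (0b01101000)
Final: R2 = 104

104


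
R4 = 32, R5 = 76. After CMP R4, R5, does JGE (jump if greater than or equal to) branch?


Trace:
  R4 = 32, R5 = 76
  CMP R4, R5  → compares 32 vs 76
  JGE checks: is 32 greater than or equal to 76?
  32 < 76, so condition is false
Branch taken: No

No


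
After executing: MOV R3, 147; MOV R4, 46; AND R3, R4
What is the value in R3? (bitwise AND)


Register state trace:
  MOV R3, 147  → R3 = 147 (0b10010011)
  MOV R4, 46  → R4 = 46 (0b00101110)
  AND R3, R4  → R3 = 147 AND 46 = 2 (0b00000010)
Final: R3 = 2

2


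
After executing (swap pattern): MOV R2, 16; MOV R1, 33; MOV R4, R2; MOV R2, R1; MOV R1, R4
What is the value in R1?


Register state trace (swap pattern):
  MOV R2, 16  → R2 = 16
  MOV R1, 33  → R1 = 33
  MOV R4, R2  → R4 = 16  (save R2)
  MOV R2, R1  → R2 = 33  (R2 gets R1's value)
  MOV R1, R4  → R1 = 16  (R1 gets saved value)
Final: R1 = 16

16


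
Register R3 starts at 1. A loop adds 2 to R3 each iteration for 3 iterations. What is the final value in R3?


Starting value: R3 = 1
  Iter 1: R3 = 1 + 2 = 3
  Iter 2: R3 = 3 + 2 = 5
  Iter 3: R3 = 5 + 2 = 7
Final: R3 = 7

7


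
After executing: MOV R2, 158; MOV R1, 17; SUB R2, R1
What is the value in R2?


Register state trace:
  MOV R2, 158  → R2 = 158
  MOV R1, 17  → R1 = 17
  SUB R2, R1  → R2 = 158 - 17 = 141
Final: R2 = 141

141


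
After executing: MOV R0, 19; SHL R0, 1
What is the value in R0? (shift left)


Register state trace:
  MOV R0, 19  → R0 = 19
  SHL R0, 1  → R0 = 19 << 1 = 19 * 2^1 = 38
Final: R0 = 38

38


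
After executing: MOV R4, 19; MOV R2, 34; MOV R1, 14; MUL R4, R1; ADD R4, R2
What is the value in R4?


Register state trace:
  MOV R4, 19  → R4 = 19
  MOV R2, 34  → R2 = 34
  MOV R1, 14  → R1 = 14
  MUL R4, R1  → R4 = 19 * 14 = 266
  ADD R4, R2  → R4 = 266 + 34 = 300
Final: R4 = 300

300


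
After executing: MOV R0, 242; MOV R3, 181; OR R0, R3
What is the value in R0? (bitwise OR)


Register state trace:
  MOV R0, 242  → R0 = 242 (0b11110010)
  MOV R3, 181  → R3 = 181 (0b10110101)
  OR R0, R3   → R0 = 242 OR 181 = 247 (0b11110111)
Final: R0 = 247

247


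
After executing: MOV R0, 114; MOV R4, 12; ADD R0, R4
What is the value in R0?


Register state trace:
  MOV R0, 114  → R0 = 114
  MOV R4, 12  → R4 = 12
  ADD R0, R4  → R0 = 114 + 12 = 126
Final: R0 = 126

126


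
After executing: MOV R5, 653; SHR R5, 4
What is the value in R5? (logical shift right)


Register state trace:
  MOV R5, 653  → R5 = 653
  SHR R5, 4  → R5 = 653 >> 4 = 653 // 2^4 = 40
Final: R5 = 40

40


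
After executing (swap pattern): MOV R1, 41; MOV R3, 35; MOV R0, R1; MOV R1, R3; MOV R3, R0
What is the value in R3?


Register state trace (swap pattern):
  MOV R1, 41  → R1 = 41
  MOV R3, 35  → R3 = 35
  MOV R0, R1  → R0 = 41  (save R1)
  MOV R1, R3  → R1 = 35  (R1 gets R3's value)
  MOV R3, R0  → R3 = 41  (R3 gets saved value)
Final: R3 = 41

41


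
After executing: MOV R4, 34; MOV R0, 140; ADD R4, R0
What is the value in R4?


Register state trace:
  MOV R4, 34  → R4 = 34
  MOV R0, 140  → R0 = 140
  ADD R4, R0  → R4 = 34 + 140 = 174
Final: R4 = 174

174


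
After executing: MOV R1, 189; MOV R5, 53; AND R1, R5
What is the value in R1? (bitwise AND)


Register state trace:
  MOV R1, 189  → R1 = 189 (0b10111101)
  MOV R5, 53  → R5 = 53 (0b00110101)
  AND R1, R5  → R1 = 189 AND 53 = 53 (0b00110101)
Final: R1 = 53

53


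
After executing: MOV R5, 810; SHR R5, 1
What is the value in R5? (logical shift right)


Register state trace:
  MOV R5, 810  → R5 = 810
  SHR R5, 1  → R5 = 810 >> 1 = 810 // 2^1 = 405
Final: R5 = 405

405


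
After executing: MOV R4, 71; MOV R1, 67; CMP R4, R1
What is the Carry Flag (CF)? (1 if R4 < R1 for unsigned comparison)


Register state trace:
  MOV R4, 71  → R4 = 71
  MOV R1, 67  → R1 = 67
  CMP R4, R1  → unsigned 71 - 67: no borrow
  71 >= 67, so CF = 0
CF = 0

0


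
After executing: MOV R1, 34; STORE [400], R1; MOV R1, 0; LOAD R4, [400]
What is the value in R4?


Register and memory trace:
  MOV R1, 34  → R1 = 34
  STORE [400], R1  → mem[400] = 34
  MOV R1, 0  → R1 = 0
  LOAD R4, [400]  → R4 = mem[400] = 34
Final: R4 = 34

34


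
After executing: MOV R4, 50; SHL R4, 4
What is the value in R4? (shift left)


Register state trace:
  MOV R4, 50  → R4 = 50
  SHL R4, 4  → R4 = 50 << 4 = 50 * 2^4 = 800
Final: R4 = 800

800


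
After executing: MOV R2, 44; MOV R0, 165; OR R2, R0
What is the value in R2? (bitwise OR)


Register state trace:
  MOV R2, 44  → R2 = 44 (0b00101100)
  MOV R0, 165  → R0 = 165 (0b10100101)
  OR R2, R0   → R2 = 44 OR 165 = 173 (0b10101101)
Final: R2 = 173

173


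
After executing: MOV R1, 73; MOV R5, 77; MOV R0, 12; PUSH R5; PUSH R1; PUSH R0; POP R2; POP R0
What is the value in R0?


Stack trace (top is rightmost):
  MOV R1, 73  → R1 = 73
  MOV R5, 77  → R5 = 77
  MOV R0, 12  → R0 = 12
  PUSH R5  → stack: [77]
  PUSH R1  → stack: [77, 73]
  PUSH R0  → stack: [77, 73, 12]
  POP R2  → R2 = 12, stack: [77, 73]
  POP R0  → R0 = 73, stack: [77]
Final: R0 = 73

73


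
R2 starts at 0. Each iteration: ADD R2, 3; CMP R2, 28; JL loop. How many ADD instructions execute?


Loop trace (R2 starts at 0, target 28, step 3):
  ADD #1: R2 = 0 + 3 = 3  → 3 < 28, loop
  ADD #2: R2 = 3 + 3 = 6  → 6 < 28, loop
  ADD #3: R2 = 6 + 3 = 9  → 9 < 28, loop
  ADD #4: R2 = 9 + 3 = 12  → 12 < 28, loop
  ADD #5: R2 = 12 + 3 = 15  → 15 < 28, loop
  ADD #6: R2 = 15 + 3 = 18  → 18 < 28, loop
  ADD #7: R2 = 18 + 3 = 21  → 21 < 28, loop
  ADD #8: R2 = 21 + 3 = 24  → 24 < 28, loop
  ADD #9: R2 = 24 + 3 = 27  → 27 < 28, loop
  ADD #10: R2 = 27 + 3 = 30  → 30 >= 28, exit
Total ADD instructions: 10

10


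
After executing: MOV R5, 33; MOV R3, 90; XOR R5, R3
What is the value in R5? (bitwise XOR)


Register state trace:
  MOV R5, 33  → R5 = 33 (0b00100001)
  MOV R3, 90  → R3 = 90 (0b01011010)
  XOR R5, R3  → R5 = 33 XOR 90 = 123 (0b01111011)
Final: R5 = 123

123


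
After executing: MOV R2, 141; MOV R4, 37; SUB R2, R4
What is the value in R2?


Register state trace:
  MOV R2, 141  → R2 = 141
  MOV R4, 37  → R4 = 37
  SUB R2, R4  → R2 = 141 - 37 = 104
Final: R2 = 104

104


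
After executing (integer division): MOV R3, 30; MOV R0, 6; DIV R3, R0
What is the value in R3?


Register state trace:
  MOV R3, 30  → R3 = 30
  MOV R0, 6  → R0 = 6
  DIV R3, R0  → R3 = 30 // 6 = 5
Final: R3 = 5

5


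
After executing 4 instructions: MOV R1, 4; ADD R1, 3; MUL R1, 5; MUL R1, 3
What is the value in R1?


Register state trace:
  MOV R1, 4  → R1 = 4
  ADD R1, 3  → R1 = 4 + 3 = 7
  MUL R1, 5  → R1 = 7 * 5 = 35
  MUL R1, 3  → R1 = 35 * 3 = 105
Final: R1 = 105

105


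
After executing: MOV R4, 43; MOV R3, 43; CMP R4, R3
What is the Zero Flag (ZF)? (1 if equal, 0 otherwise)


Register state trace:
  MOV R4, 43  → R4 = 43
  MOV R3, 43  → R3 = 43
  CMP R4, R3  → computes 43 - 43 = 0
  Result is zero, so values are equal
ZF = 1

1


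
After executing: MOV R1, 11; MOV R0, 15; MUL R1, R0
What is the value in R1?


Register state trace:
  MOV R1, 11  → R1 = 11
  MOV R0, 15  → R0 = 15
  MUL R1, R0  → R1 = 11 * 15 = 165
Final: R1 = 165

165


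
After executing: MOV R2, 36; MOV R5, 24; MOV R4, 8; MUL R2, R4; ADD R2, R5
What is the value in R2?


Register state trace:
  MOV R2, 36  → R2 = 36
  MOV R5, 24  → R5 = 24
  MOV R4, 8  → R4 = 8
  MUL R2, R4  → R2 = 36 * 8 = 288
  ADD R2, R5  → R2 = 288 + 24 = 312
Final: R2 = 312

312


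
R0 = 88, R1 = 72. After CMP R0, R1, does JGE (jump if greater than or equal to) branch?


Trace:
  R0 = 88, R1 = 72
  CMP R0, R1  → compares 88 vs 72
  JGE checks: is 88 greater than or equal to 72?
  88 > 72, so condition is true
Branch taken: Yes

Yes


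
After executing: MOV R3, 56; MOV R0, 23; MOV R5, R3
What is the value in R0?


Register state trace:
  MOV R3, 56  → R3 = 56
  MOV R0, 23  → R0 = 23
  MOV R5, R3  → R5 = 56
Final: R0 = 23

23


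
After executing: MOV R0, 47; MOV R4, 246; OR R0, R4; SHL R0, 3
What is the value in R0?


Register state trace:
  MOV R0, 47  → R0 = 47 (0b00101111)
  MOV R4, 246  → R4 = 246 (0b11110110)
  OR R0, R4  → R0 = 47 OR 246 = 255 (0b11111111)
  SHL R0, 3  → R0 = 255 << 3 = 2040
Final: R0 = 2040

2040


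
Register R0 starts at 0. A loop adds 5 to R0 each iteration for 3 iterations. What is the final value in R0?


Starting value: R0 = 0
  Iter 1: R0 = 0 + 5 = 5
  Iter 2: R0 = 5 + 5 = 10
  Iter 3: R0 = 10 + 5 = 15
Final: R0 = 15

15


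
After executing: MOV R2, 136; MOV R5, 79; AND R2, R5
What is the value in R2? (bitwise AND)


Register state trace:
  MOV R2, 136  → R2 = 136 (0b10001000)
  MOV R5, 79  → R5 = 79 (0b01001111)
  AND R2, R5  → R2 = 136 AND 79 = 8 (0b00001000)
Final: R2 = 8

8


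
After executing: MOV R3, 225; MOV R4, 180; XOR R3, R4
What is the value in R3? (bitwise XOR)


Register state trace:
  MOV R3, 225  → R3 = 225 (0b11100001)
  MOV R4, 180  → R4 = 180 (0b10110100)
  XOR R3, R4  → R3 = 225 XOR 180 = 85 (0b01010101)
Final: R3 = 85

85


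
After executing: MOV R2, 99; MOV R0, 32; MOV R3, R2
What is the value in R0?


Register state trace:
  MOV R2, 99  → R2 = 99
  MOV R0, 32  → R0 = 32
  MOV R3, R2  → R3 = 99
Final: R0 = 32

32


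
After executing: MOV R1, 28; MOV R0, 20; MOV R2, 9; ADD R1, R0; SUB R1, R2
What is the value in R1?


Register state trace:
  MOV R1, 28  → R1 = 28
  MOV R0, 20  → R0 = 20
  MOV R2, 9  → R2 = 9
  ADD R1, R0  → R1 = 28 + 20 = 48
  SUB R1, R2  → R1 = 48 - 9 = 39
Final: R1 = 39

39


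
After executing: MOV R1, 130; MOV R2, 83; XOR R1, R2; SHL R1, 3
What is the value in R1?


Register state trace:
  MOV R1, 130  → R1 = 130 (0b10000010)
  MOV R2, 83  → R2 = 83 (0b01010011)
  XOR R1, R2  → R1 = 130 XOR 83 = 209 (0b11010001)
  SHL R1, 3  → R1 = 209 << 3 = 1672
Final: R1 = 1672

1672


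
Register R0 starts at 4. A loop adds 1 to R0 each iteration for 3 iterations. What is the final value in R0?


Starting value: R0 = 4
  Iter 1: R0 = 4 + 1 = 5
  Iter 2: R0 = 5 + 1 = 6
  Iter 3: R0 = 6 + 1 = 7
Final: R0 = 7

7


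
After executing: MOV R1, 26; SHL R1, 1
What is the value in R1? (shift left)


Register state trace:
  MOV R1, 26  → R1 = 26
  SHL R1, 1  → R1 = 26 << 1 = 26 * 2^1 = 52
Final: R1 = 52

52


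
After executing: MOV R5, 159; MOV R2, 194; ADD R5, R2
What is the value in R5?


Register state trace:
  MOV R5, 159  → R5 = 159
  MOV R2, 194  → R2 = 194
  ADD R5, R2  → R5 = 159 + 194 = 353
Final: R5 = 353

353


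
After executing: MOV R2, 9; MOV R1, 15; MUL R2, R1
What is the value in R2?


Register state trace:
  MOV R2, 9  → R2 = 9
  MOV R1, 15  → R1 = 15
  MUL R2, R1  → R2 = 9 * 15 = 135
Final: R2 = 135

135


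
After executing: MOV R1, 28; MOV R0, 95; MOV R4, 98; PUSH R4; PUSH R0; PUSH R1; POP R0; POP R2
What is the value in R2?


Stack trace (top is rightmost):
  MOV R1, 28  → R1 = 28
  MOV R0, 95  → R0 = 95
  MOV R4, 98  → R4 = 98
  PUSH R4  → stack: [98]
  PUSH R0  → stack: [98, 95]
  PUSH R1  → stack: [98, 95, 28]
  POP R0  → R0 = 28, stack: [98, 95]
  POP R2  → R2 = 95, stack: [98]
Final: R2 = 95

95


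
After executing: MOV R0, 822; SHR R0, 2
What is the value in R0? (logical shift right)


Register state trace:
  MOV R0, 822  → R0 = 822
  SHR R0, 2  → R0 = 822 >> 2 = 822 // 2^2 = 205
Final: R0 = 205

205


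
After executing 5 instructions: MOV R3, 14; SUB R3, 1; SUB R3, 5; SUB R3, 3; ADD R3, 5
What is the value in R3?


Register state trace:
  MOV R3, 14  → R3 = 14
  SUB R3, 1  → R3 = 14 - 1 = 13
  SUB R3, 5  → R3 = 13 - 5 = 8
  SUB R3, 3  → R3 = 8 - 3 = 5
  ADD R3, 5  → R3 = 5 + 5 = 10
Final: R3 = 10

10


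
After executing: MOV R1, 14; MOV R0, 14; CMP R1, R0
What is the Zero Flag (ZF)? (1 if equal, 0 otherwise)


Register state trace:
  MOV R1, 14  → R1 = 14
  MOV R0, 14  → R0 = 14
  CMP R1, R0  → computes 14 - 14 = 0
  Result is zero, so values are equal
ZF = 1

1


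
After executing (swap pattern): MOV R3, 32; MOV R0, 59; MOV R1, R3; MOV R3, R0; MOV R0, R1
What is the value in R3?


Register state trace (swap pattern):
  MOV R3, 32  → R3 = 32
  MOV R0, 59  → R0 = 59
  MOV R1, R3  → R1 = 32  (save R3)
  MOV R3, R0  → R3 = 59  (R3 gets R0's value)
  MOV R0, R1  → R0 = 32  (R0 gets saved value)
Final: R3 = 59

59


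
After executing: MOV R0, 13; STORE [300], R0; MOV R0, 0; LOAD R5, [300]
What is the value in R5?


Register and memory trace:
  MOV R0, 13  → R0 = 13
  STORE [300], R0  → mem[300] = 13
  MOV R0, 0  → R0 = 0
  LOAD R5, [300]  → R5 = mem[300] = 13
Final: R5 = 13

13


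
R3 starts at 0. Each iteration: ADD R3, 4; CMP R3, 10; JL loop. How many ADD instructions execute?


Loop trace (R3 starts at 0, target 10, step 4):
  ADD #1: R3 = 0 + 4 = 4  → 4 < 10, loop
  ADD #2: R3 = 4 + 4 = 8  → 8 < 10, loop
  ADD #3: R3 = 8 + 4 = 12  → 12 >= 10, exit
Total ADD instructions: 3

3


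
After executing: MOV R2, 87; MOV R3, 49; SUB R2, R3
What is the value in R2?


Register state trace:
  MOV R2, 87  → R2 = 87
  MOV R3, 49  → R3 = 49
  SUB R2, R3  → R2 = 87 - 49 = 38
Final: R2 = 38

38


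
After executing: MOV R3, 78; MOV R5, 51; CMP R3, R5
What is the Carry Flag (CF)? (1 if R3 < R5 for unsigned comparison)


Register state trace:
  MOV R3, 78  → R3 = 78
  MOV R5, 51  → R5 = 51
  CMP R3, R5  → unsigned 78 - 51: no borrow
  78 >= 51, so CF = 0
CF = 0

0


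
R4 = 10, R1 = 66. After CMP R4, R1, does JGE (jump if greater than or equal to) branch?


Trace:
  R4 = 10, R1 = 66
  CMP R4, R1  → compares 10 vs 66
  JGE checks: is 10 greater than or equal to 66?
  10 < 66, so condition is false
Branch taken: No

No


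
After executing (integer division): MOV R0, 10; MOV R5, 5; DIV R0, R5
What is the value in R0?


Register state trace:
  MOV R0, 10  → R0 = 10
  MOV R5, 5  → R5 = 5
  DIV R0, R5  → R0 = 10 // 5 = 2
Final: R0 = 2

2


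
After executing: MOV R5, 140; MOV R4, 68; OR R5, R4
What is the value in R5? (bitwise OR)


Register state trace:
  MOV R5, 140  → R5 = 140 (0b10001100)
  MOV R4, 68  → R4 = 68 (0b01000100)
  OR R5, R4   → R5 = 140 OR 68 = 204 (0b11001100)
Final: R5 = 204

204


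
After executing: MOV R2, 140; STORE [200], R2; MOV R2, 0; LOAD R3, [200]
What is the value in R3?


Register and memory trace:
  MOV R2, 140  → R2 = 140
  STORE [200], R2  → mem[200] = 140
  MOV R2, 0  → R2 = 0
  LOAD R3, [200]  → R3 = mem[200] = 140
Final: R3 = 140

140


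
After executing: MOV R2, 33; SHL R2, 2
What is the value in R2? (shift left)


Register state trace:
  MOV R2, 33  → R2 = 33
  SHL R2, 2  → R2 = 33 << 2 = 33 * 2^2 = 132
Final: R2 = 132

132


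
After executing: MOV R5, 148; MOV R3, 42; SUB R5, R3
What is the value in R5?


Register state trace:
  MOV R5, 148  → R5 = 148
  MOV R3, 42  → R3 = 42
  SUB R5, R3  → R5 = 148 - 42 = 106
Final: R5 = 106

106


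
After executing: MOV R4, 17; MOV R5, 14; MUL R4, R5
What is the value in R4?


Register state trace:
  MOV R4, 17  → R4 = 17
  MOV R5, 14  → R5 = 14
  MUL R4, R5  → R4 = 17 * 14 = 238
Final: R4 = 238

238


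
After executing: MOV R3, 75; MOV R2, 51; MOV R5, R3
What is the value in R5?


Register state trace:
  MOV R3, 75  → R3 = 75
  MOV R2, 51  → R2 = 51
  MOV R5, R3  → R5 = 75
Final: R5 = 75

75


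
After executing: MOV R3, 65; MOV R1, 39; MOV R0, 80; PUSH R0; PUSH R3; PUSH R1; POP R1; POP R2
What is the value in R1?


Stack trace (top is rightmost):
  MOV R3, 65  → R3 = 65
  MOV R1, 39  → R1 = 39
  MOV R0, 80  → R0 = 80
  PUSH R0  → stack: [80]
  PUSH R3  → stack: [80, 65]
  PUSH R1  → stack: [80, 65, 39]
  POP R1  → R1 = 39, stack: [80, 65]
  POP R2  → R2 = 65, stack: [80]
Final: R1 = 39

39


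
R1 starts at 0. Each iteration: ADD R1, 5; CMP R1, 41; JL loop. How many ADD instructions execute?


Loop trace (R1 starts at 0, target 41, step 5):
  ADD #1: R1 = 0 + 5 = 5  → 5 < 41, loop
  ADD #2: R1 = 5 + 5 = 10  → 10 < 41, loop
  ADD #3: R1 = 10 + 5 = 15  → 15 < 41, loop
  ADD #4: R1 = 15 + 5 = 20  → 20 < 41, loop
  ADD #5: R1 = 20 + 5 = 25  → 25 < 41, loop
  ADD #6: R1 = 25 + 5 = 30  → 30 < 41, loop
  ADD #7: R1 = 30 + 5 = 35  → 35 < 41, loop
  ADD #8: R1 = 35 + 5 = 40  → 40 < 41, loop
  ADD #9: R1 = 40 + 5 = 45  → 45 >= 41, exit
Total ADD instructions: 9

9


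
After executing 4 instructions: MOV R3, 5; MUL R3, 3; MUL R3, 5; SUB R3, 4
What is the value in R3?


Register state trace:
  MOV R3, 5  → R3 = 5
  MUL R3, 3  → R3 = 5 * 3 = 15
  MUL R3, 5  → R3 = 15 * 5 = 75
  SUB R3, 4  → R3 = 75 - 4 = 71
Final: R3 = 71

71


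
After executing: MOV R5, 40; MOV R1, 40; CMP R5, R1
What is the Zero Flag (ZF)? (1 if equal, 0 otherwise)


Register state trace:
  MOV R5, 40  → R5 = 40
  MOV R1, 40  → R1 = 40
  CMP R5, R1  → computes 40 - 40 = 0
  Result is zero, so values are equal
ZF = 1

1


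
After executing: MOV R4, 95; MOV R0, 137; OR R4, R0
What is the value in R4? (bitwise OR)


Register state trace:
  MOV R4, 95  → R4 = 95 (0b01011111)
  MOV R0, 137  → R0 = 137 (0b10001001)
  OR R4, R0   → R4 = 95 OR 137 = 223 (0b11011111)
Final: R4 = 223

223


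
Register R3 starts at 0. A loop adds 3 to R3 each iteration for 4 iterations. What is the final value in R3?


Starting value: R3 = 0
  Iter 1: R3 = 0 + 3 = 3
  Iter 2: R3 = 3 + 3 = 6
  Iter 3: R3 = 6 + 3 = 9
  Iter 4: R3 = 9 + 3 = 12
Final: R3 = 12

12


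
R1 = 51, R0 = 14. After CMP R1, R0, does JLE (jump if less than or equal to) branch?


Trace:
  R1 = 51, R0 = 14
  CMP R1, R0  → compares 51 vs 14
  JLE checks: is 51 less than or equal to 14?
  51 > 14, so condition is false
Branch taken: No

No


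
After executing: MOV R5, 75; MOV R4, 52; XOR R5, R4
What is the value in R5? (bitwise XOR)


Register state trace:
  MOV R5, 75  → R5 = 75 (0b01001011)
  MOV R4, 52  → R4 = 52 (0b00110100)
  XOR R5, R4  → R5 = 75 XOR 52 = 127 (0b01111111)
Final: R5 = 127

127


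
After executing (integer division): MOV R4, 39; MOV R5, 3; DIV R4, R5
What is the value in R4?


Register state trace:
  MOV R4, 39  → R4 = 39
  MOV R5, 3  → R5 = 3
  DIV R4, R5  → R4 = 39 // 3 = 13
Final: R4 = 13

13


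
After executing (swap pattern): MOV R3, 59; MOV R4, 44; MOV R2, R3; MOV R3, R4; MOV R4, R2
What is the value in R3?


Register state trace (swap pattern):
  MOV R3, 59  → R3 = 59
  MOV R4, 44  → R4 = 44
  MOV R2, R3  → R2 = 59  (save R3)
  MOV R3, R4  → R3 = 44  (R3 gets R4's value)
  MOV R4, R2  → R4 = 59  (R4 gets saved value)
Final: R3 = 44

44


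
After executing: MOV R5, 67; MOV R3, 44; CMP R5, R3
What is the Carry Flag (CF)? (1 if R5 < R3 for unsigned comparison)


Register state trace:
  MOV R5, 67  → R5 = 67
  MOV R3, 44  → R3 = 44
  CMP R5, R3  → unsigned 67 - 44: no borrow
  67 >= 44, so CF = 0
CF = 0

0


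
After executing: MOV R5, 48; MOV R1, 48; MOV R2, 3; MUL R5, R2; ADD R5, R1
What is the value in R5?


Register state trace:
  MOV R5, 48  → R5 = 48
  MOV R1, 48  → R1 = 48
  MOV R2, 3  → R2 = 3
  MUL R5, R2  → R5 = 48 * 3 = 144
  ADD R5, R1  → R5 = 144 + 48 = 192
Final: R5 = 192

192


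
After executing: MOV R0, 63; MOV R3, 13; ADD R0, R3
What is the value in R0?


Register state trace:
  MOV R0, 63  → R0 = 63
  MOV R3, 13  → R3 = 13
  ADD R0, R3  → R0 = 63 + 13 = 76
Final: R0 = 76

76


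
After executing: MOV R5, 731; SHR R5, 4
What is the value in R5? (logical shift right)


Register state trace:
  MOV R5, 731  → R5 = 731
  SHR R5, 4  → R5 = 731 >> 4 = 731 // 2^4 = 45
Final: R5 = 45

45


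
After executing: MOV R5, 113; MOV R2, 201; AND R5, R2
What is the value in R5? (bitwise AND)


Register state trace:
  MOV R5, 113  → R5 = 113 (0b01110001)
  MOV R2, 201  → R2 = 201 (0b11001001)
  AND R5, R2  → R5 = 113 AND 201 = 65 (0b01000001)
Final: R5 = 65

65


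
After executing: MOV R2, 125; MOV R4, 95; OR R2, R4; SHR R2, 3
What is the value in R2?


Register state trace:
  MOV R2, 125  → R2 = 125 (0b01111101)
  MOV R4, 95  → R4 = 95 (0b01011111)
  OR R2, R4  → R2 = 125 OR 95 = 127 (0b01111111)
  SHR R2, 3  → R2 = 127 >> 3 = 15
Final: R2 = 15

15


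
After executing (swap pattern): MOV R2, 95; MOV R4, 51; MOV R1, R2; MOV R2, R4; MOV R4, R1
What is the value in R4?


Register state trace (swap pattern):
  MOV R2, 95  → R2 = 95
  MOV R4, 51  → R4 = 51
  MOV R1, R2  → R1 = 95  (save R2)
  MOV R2, R4  → R2 = 51  (R2 gets R4's value)
  MOV R4, R1  → R4 = 95  (R4 gets saved value)
Final: R4 = 95

95


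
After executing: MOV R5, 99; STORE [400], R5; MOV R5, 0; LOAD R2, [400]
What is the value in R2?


Register and memory trace:
  MOV R5, 99  → R5 = 99
  STORE [400], R5  → mem[400] = 99
  MOV R5, 0  → R5 = 0
  LOAD R2, [400]  → R2 = mem[400] = 99
Final: R2 = 99

99


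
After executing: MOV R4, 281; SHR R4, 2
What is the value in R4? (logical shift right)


Register state trace:
  MOV R4, 281  → R4 = 281
  SHR R4, 2  → R4 = 281 >> 2 = 281 // 2^2 = 70
Final: R4 = 70

70


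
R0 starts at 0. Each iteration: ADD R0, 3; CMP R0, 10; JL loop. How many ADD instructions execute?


Loop trace (R0 starts at 0, target 10, step 3):
  ADD #1: R0 = 0 + 3 = 3  → 3 < 10, loop
  ADD #2: R0 = 3 + 3 = 6  → 6 < 10, loop
  ADD #3: R0 = 6 + 3 = 9  → 9 < 10, loop
  ADD #4: R0 = 9 + 3 = 12  → 12 >= 10, exit
Total ADD instructions: 4

4


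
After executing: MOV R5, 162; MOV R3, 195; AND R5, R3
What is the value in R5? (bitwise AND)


Register state trace:
  MOV R5, 162  → R5 = 162 (0b10100010)
  MOV R3, 195  → R3 = 195 (0b11000011)
  AND R5, R3  → R5 = 162 AND 195 = 130 (0b10000010)
Final: R5 = 130

130


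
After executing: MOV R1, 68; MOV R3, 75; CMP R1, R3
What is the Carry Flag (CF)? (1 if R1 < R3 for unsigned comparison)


Register state trace:
  MOV R1, 68  → R1 = 68
  MOV R3, 75  → R3 = 75
  CMP R1, R3  → unsigned 68 - 75: borrow occurs
  68 < 75, so CF = 1
CF = 1

1


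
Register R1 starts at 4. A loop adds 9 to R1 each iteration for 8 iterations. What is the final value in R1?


Starting value: R1 = 4
  Iter 1: R1 = 4 + 9 = 13
  Iter 2: R1 = 13 + 9 = 22
  Iter 3: R1 = 22 + 9 = 31
  Iter 4: R1 = 31 + 9 = 40
  Iter 5: R1 = 40 + 9 = 49
  Iter 6: R1 = 49 + 9 = 58
  Iter 7: R1 = 58 + 9 = 67
  Iter 8: R1 = 67 + 9 = 76
Final: R1 = 76

76


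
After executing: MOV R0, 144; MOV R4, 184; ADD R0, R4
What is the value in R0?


Register state trace:
  MOV R0, 144  → R0 = 144
  MOV R4, 184  → R4 = 184
  ADD R0, R4  → R0 = 144 + 184 = 328
Final: R0 = 328

328


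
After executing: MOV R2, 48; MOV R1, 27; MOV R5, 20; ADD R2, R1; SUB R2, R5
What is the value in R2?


Register state trace:
  MOV R2, 48  → R2 = 48
  MOV R1, 27  → R1 = 27
  MOV R5, 20  → R5 = 20
  ADD R2, R1  → R2 = 48 + 27 = 75
  SUB R2, R5  → R2 = 75 - 20 = 55
Final: R2 = 55

55


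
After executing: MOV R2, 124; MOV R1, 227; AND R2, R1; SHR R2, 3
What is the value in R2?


Register state trace:
  MOV R2, 124  → R2 = 124 (0b01111100)
  MOV R1, 227  → R1 = 227 (0b11100011)
  AND R2, R1  → R2 = 124 AND 227 = 96 (0b01100000)
  SHR R2, 3  → R2 = 96 >> 3 = 12
Final: R2 = 12

12


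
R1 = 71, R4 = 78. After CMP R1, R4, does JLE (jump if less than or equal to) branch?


Trace:
  R1 = 71, R4 = 78
  CMP R1, R4  → compares 71 vs 78
  JLE checks: is 71 less than or equal to 78?
  71 < 78, so condition is true
Branch taken: Yes

Yes


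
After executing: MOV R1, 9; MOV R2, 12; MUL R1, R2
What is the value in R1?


Register state trace:
  MOV R1, 9  → R1 = 9
  MOV R2, 12  → R2 = 12
  MUL R1, R2  → R1 = 9 * 12 = 108
Final: R1 = 108

108


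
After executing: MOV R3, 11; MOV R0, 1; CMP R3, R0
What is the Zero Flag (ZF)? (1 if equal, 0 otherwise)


Register state trace:
  MOV R3, 11  → R3 = 11
  MOV R0, 1  → R0 = 1
  CMP R3, R0  → computes 11 - 1 = 10
  Result is nonzero, so values are not equal
ZF = 0

0


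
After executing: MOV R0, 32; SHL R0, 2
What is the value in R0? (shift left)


Register state trace:
  MOV R0, 32  → R0 = 32
  SHL R0, 2  → R0 = 32 << 2 = 32 * 2^2 = 128
Final: R0 = 128

128


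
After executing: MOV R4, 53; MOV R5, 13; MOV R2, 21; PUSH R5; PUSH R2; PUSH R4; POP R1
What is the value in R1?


Stack trace (top is rightmost):
  MOV R4, 53  → R4 = 53
  MOV R5, 13  → R5 = 13
  MOV R2, 21  → R2 = 21
  PUSH R5  → stack: [13]
  PUSH R2  → stack: [13, 21]
  PUSH R4  → stack: [13, 21, 53]
  POP R1  → R1 = 53, stack: [13, 21]
Final: R1 = 53

53


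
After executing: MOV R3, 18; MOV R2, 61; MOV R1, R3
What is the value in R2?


Register state trace:
  MOV R3, 18  → R3 = 18
  MOV R2, 61  → R2 = 61
  MOV R1, R3  → R1 = 18
Final: R2 = 61

61


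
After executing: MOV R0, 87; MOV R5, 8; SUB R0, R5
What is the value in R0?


Register state trace:
  MOV R0, 87  → R0 = 87
  MOV R5, 8  → R5 = 8
  SUB R0, R5  → R0 = 87 - 8 = 79
Final: R0 = 79

79


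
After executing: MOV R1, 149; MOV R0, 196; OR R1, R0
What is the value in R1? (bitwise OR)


Register state trace:
  MOV R1, 149  → R1 = 149 (0b10010101)
  MOV R0, 196  → R0 = 196 (0b11000100)
  OR R1, R0   → R1 = 149 OR 196 = 213 (0b11010101)
Final: R1 = 213

213


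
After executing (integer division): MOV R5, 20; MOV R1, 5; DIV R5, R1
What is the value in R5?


Register state trace:
  MOV R5, 20  → R5 = 20
  MOV R1, 5  → R1 = 5
  DIV R5, R1  → R5 = 20 // 5 = 4
Final: R5 = 4

4


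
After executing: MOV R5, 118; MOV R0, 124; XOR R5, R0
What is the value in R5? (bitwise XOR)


Register state trace:
  MOV R5, 118  → R5 = 118 (0b01110110)
  MOV R0, 124  → R0 = 124 (0b01111100)
  XOR R5, R0  → R5 = 118 XOR 124 = 10 (0b00001010)
Final: R5 = 10

10


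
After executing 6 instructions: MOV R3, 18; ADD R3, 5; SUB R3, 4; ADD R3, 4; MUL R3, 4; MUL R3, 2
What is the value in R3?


Register state trace:
  MOV R3, 18  → R3 = 18
  ADD R3, 5  → R3 = 18 + 5 = 23
  SUB R3, 4  → R3 = 23 - 4 = 19
  ADD R3, 4  → R3 = 19 + 4 = 23
  MUL R3, 4  → R3 = 23 * 4 = 92
  MUL R3, 2  → R3 = 92 * 2 = 184
Final: R3 = 184

184


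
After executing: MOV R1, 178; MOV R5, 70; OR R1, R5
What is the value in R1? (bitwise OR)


Register state trace:
  MOV R1, 178  → R1 = 178 (0b10110010)
  MOV R5, 70  → R5 = 70 (0b01000110)
  OR R1, R5   → R1 = 178 OR 70 = 246 (0b11110110)
Final: R1 = 246

246


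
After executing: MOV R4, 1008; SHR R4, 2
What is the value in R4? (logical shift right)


Register state trace:
  MOV R4, 1008  → R4 = 1008
  SHR R4, 2  → R4 = 1008 >> 2 = 1008 // 2^2 = 252
Final: R4 = 252

252


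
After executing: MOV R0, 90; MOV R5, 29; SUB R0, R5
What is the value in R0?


Register state trace:
  MOV R0, 90  → R0 = 90
  MOV R5, 29  → R5 = 29
  SUB R0, R5  → R0 = 90 - 29 = 61
Final: R0 = 61

61


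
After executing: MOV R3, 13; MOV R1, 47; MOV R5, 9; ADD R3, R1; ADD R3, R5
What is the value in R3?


Register state trace:
  MOV R3, 13  → R3 = 13
  MOV R1, 47  → R1 = 47
  MOV R5, 9  → R5 = 9
  ADD R3, R1  → R3 = 13 + 47 = 60
  ADD R3, R5  → R3 = 60 + 9 = 69
Final: R3 = 69

69


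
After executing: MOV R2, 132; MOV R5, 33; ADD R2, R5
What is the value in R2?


Register state trace:
  MOV R2, 132  → R2 = 132
  MOV R5, 33  → R5 = 33
  ADD R2, R5  → R2 = 132 + 33 = 165
Final: R2 = 165

165


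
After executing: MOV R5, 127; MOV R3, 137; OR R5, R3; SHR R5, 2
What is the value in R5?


Register state trace:
  MOV R5, 127  → R5 = 127 (0b01111111)
  MOV R3, 137  → R3 = 137 (0b10001001)
  OR R5, R3  → R5 = 127 OR 137 = 255 (0b11111111)
  SHR R5, 2  → R5 = 255 >> 2 = 63
Final: R5 = 63

63


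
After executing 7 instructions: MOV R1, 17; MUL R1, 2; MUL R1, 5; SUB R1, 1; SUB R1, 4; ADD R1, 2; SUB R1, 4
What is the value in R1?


Register state trace:
  MOV R1, 17  → R1 = 17
  MUL R1, 2  → R1 = 17 * 2 = 34
  MUL R1, 5  → R1 = 34 * 5 = 170
  SUB R1, 1  → R1 = 170 - 1 = 169
  SUB R1, 4  → R1 = 169 - 4 = 165
  ADD R1, 2  → R1 = 165 + 2 = 167
  SUB R1, 4  → R1 = 167 - 4 = 163
Final: R1 = 163

163


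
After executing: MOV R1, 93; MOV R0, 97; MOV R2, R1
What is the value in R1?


Register state trace:
  MOV R1, 93  → R1 = 93
  MOV R0, 97  → R0 = 97
  MOV R2, R1  → R2 = 93
Final: R1 = 93

93


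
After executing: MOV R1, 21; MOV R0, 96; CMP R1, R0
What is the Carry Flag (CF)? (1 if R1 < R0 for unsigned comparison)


Register state trace:
  MOV R1, 21  → R1 = 21
  MOV R0, 96  → R0 = 96
  CMP R1, R0  → unsigned 21 - 96: borrow occurs
  21 < 96, so CF = 1
CF = 1

1


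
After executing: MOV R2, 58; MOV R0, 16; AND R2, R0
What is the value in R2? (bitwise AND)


Register state trace:
  MOV R2, 58  → R2 = 58 (0b00111010)
  MOV R0, 16  → R0 = 16 (0b00010000)
  AND R2, R0  → R2 = 58 AND 16 = 16 (0b00010000)
Final: R2 = 16

16
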